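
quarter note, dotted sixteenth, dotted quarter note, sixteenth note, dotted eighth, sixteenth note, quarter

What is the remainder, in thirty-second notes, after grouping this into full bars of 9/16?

5

One bar of 9/16 = 18 thirty-second notes.
In thirty-second notes: quarter note = 8; dotted sixteenth = 3; dotted quarter note = 12; sixteenth note = 2; dotted eighth = 6; sixteenth note = 2; quarter = 8.
Altogether 8 + 3 + 12 + 2 + 6 + 2 + 8 = 41.
41 ÷ 18 = 2 complete bars with 5 thirty-second notes remaining.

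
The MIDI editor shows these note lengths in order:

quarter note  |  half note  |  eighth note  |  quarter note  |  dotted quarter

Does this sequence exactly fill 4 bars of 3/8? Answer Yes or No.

Yes

One bar of 3/8 = 3 eighth notes, so 4 bars = 12.
Convert each value to eighth notes: quarter note = 2; half note = 4; eighth note = 1; quarter note = 2; dotted quarter = 3.
Adding: 2 + 4 + 1 + 2 + 3 = 12.
12 equals 12, so the answer is Yes.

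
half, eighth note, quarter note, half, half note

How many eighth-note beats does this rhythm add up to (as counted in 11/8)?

15

One eighth-note beat = 2 sixteenth notes.
Working in sixteenth notes: half = 8; eighth note = 2; quarter note = 4; half = 8; half note = 8.
Total: 8 + 2 + 4 + 8 + 8 = 30.
30 ÷ 2 = 15 beats.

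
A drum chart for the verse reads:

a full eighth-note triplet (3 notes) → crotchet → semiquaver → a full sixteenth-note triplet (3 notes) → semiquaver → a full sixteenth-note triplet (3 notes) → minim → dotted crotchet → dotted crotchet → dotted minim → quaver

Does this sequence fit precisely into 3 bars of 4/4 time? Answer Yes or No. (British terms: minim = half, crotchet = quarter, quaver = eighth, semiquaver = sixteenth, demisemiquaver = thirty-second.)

Yes

One bar of 4/4 = 16 sixteenth notes, so 3 bars = 48.
In sixteenth notes: a full eighth-note triplet (3 notes) (three triplet eighths span one quarter) = 4; crotchet = 4; semiquaver = 1; a full sixteenth-note triplet (3 notes) (three triplet sixteenths span one eighth) = 2; semiquaver = 1; a full sixteenth-note triplet (3 notes) (three triplet sixteenths span one eighth) = 2; minim = 8; dotted crotchet = 6; dotted crotchet = 6; dotted minim = 12; quaver = 2.
Altogether 4 + 4 + 1 + 2 + 1 + 2 + 8 + 6 + 6 + 12 + 2 = 48.
48 equals 48, so the answer is Yes.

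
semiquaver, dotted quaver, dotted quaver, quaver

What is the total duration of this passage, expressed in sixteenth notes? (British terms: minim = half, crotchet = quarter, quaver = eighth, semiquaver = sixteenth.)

9

Working in sixteenth notes: semiquaver = 1; dotted quaver = 3; dotted quaver = 3; quaver = 2.
Total: 1 + 3 + 3 + 2 = 9 sixteenth notes.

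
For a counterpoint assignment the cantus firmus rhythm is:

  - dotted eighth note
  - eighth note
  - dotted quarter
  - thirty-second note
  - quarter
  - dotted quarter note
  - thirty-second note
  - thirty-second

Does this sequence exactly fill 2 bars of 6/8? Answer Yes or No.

No

One bar of 6/8 = 24 thirty-second notes, so 2 bars = 48.
In thirty-second notes: dotted eighth note = 6; eighth note = 4; dotted quarter = 12; thirty-second note = 1; quarter = 8; dotted quarter note = 12; thirty-second note = 1; thirty-second = 1.
Sum: 6 + 4 + 12 + 1 + 8 + 12 + 1 + 1 = 45.
45 falls short of 48, so the answer is No.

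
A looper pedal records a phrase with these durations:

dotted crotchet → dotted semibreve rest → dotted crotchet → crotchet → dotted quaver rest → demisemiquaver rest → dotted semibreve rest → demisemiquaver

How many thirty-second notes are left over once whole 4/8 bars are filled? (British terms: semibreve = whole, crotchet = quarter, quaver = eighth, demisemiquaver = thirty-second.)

One bar of 4/8 = 16 thirty-second notes.
Each duration in thirty-second notes: dotted crotchet = 12; dotted semibreve rest = 48; dotted crotchet = 12; crotchet = 8; dotted quaver rest = 6; demisemiquaver rest = 1; dotted semibreve rest = 48; demisemiquaver = 1.
Adding: 12 + 48 + 12 + 8 + 6 + 1 + 48 + 1 = 136.
136 ÷ 16 = 8 complete bars with 8 thirty-second notes remaining.

8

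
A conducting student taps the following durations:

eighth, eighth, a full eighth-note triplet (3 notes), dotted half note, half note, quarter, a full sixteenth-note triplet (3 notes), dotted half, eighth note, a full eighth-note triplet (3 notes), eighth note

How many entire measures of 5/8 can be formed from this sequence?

One bar of 5/8 = 5 eighth notes.
Working in eighth notes: eighth = 1; eighth = 1; a full eighth-note triplet (3 notes) (three triplet eighths span one quarter) = 2; dotted half note = 6; half note = 4; quarter = 2; a full sixteenth-note triplet (3 notes) (three triplet sixteenths span one eighth) = 1; dotted half = 6; eighth note = 1; a full eighth-note triplet (3 notes) (three triplet eighths span one quarter) = 2; eighth note = 1.
Total: 1 + 1 + 2 + 6 + 4 + 2 + 1 + 6 + 1 + 2 + 1 = 27.
27 ÷ 5 = 5 complete bars with 2 left over.

5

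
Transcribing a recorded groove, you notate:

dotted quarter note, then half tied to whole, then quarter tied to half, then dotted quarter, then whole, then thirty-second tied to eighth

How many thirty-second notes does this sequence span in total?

133

Each duration in thirty-second notes: dotted quarter note = 12; half tied to whole (half + whole) = 48; quarter tied to half (quarter + half) = 24; dotted quarter = 12; whole = 32; thirty-second tied to eighth (thirty-second + eighth) = 5.
Sum: 12 + 48 + 24 + 12 + 32 + 5 = 133 thirty-second notes.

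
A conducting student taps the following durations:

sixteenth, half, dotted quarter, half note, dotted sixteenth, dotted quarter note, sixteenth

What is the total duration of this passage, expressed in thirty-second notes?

63

Convert each value to thirty-second notes: sixteenth = 2; half = 16; dotted quarter = 12; half note = 16; dotted sixteenth = 3; dotted quarter note = 12; sixteenth = 2.
Adding: 2 + 16 + 12 + 16 + 3 + 12 + 2 = 63 thirty-second notes.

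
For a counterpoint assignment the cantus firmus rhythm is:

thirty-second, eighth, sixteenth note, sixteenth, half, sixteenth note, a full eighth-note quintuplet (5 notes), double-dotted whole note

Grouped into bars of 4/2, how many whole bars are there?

1

One bar of 4/2 = 64 thirty-second notes.
Each duration in thirty-second notes: thirty-second = 1; eighth = 4; sixteenth note = 2; sixteenth = 2; half = 16; sixteenth note = 2; a full eighth-note quintuplet (5 notes) (five quintuplet eighths span one half) = 16; double-dotted whole note = 56.
Altogether 1 + 4 + 2 + 2 + 16 + 2 + 16 + 56 = 99.
99 ÷ 64 = 1 complete bar with 35 left over.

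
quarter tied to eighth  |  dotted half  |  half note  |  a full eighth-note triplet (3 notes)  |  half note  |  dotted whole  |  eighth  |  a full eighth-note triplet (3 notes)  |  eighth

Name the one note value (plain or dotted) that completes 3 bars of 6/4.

3 bars of 6/4 = 36 eighth notes.
Each duration in eighth notes: quarter tied to eighth (quarter + eighth) = 3; dotted half = 6; half note = 4; a full eighth-note triplet (3 notes) (three triplet eighths span one quarter) = 2; half note = 4; dotted whole = 12; eighth = 1; a full eighth-note triplet (3 notes) (three triplet eighths span one quarter) = 2; eighth = 1.
Total: 3 + 6 + 4 + 2 + 4 + 12 + 1 + 2 + 1 = 35.
Remaining: 36 − 35 = 1 eighth note, which is a eighth note.

eighth note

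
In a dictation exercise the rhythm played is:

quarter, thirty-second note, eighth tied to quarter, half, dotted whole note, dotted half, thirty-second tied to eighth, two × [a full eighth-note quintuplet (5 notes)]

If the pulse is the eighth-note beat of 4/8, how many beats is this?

36.5

One eighth-note beat = 4 thirty-second notes.
Each duration in thirty-second notes: quarter = 8; thirty-second note = 1; eighth tied to quarter (eighth + quarter) = 12; half = 16; dotted whole note = 48; dotted half = 24; thirty-second tied to eighth (thirty-second + eighth) = 5; a full eighth-note quintuplet (5 notes) (five quintuplet eighths span one half) = 16; a full eighth-note quintuplet (5 notes) (five quintuplet eighths span one half) = 16.
Altogether 8 + 1 + 12 + 16 + 48 + 24 + 5 + 16 + 16 = 146.
146 ÷ 4 = 36.5 beats.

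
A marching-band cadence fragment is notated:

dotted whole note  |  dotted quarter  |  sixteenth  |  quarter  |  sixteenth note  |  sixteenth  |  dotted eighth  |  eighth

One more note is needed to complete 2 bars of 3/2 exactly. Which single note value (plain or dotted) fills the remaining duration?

2 bars of 3/2 = 48 sixteenth notes.
Express everything in sixteenth notes: dotted whole note = 24; dotted quarter = 6; sixteenth = 1; quarter = 4; sixteenth note = 1; sixteenth = 1; dotted eighth = 3; eighth = 2.
Sum: 24 + 6 + 1 + 4 + 1 + 1 + 3 + 2 = 42.
Remaining: 48 − 42 = 6 sixteenth notes, which is a dotted quarter note.

dotted quarter note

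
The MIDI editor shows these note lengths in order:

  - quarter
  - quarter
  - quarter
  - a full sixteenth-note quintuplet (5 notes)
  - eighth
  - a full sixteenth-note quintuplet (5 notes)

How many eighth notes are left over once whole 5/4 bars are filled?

1

One bar of 5/4 = 10 eighth notes.
Each duration in eighth notes: quarter = 2; quarter = 2; quarter = 2; a full sixteenth-note quintuplet (5 notes) (five quintuplet sixteenths span one quarter) = 2; eighth = 1; a full sixteenth-note quintuplet (5 notes) (five quintuplet sixteenths span one quarter) = 2.
Altogether 2 + 2 + 2 + 2 + 1 + 2 = 11.
11 ÷ 10 = 1 complete bar with 1 eighth note remaining.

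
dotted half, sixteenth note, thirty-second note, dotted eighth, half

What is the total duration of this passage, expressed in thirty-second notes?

49

Express everything in thirty-second notes: dotted half = 24; sixteenth note = 2; thirty-second note = 1; dotted eighth = 6; half = 16.
Sum: 24 + 2 + 1 + 6 + 16 = 49 thirty-second notes.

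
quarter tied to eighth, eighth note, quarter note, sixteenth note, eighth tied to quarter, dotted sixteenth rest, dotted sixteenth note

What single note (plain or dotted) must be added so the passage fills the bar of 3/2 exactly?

The bar of 3/2 = 48 thirty-second notes.
In thirty-second notes: quarter tied to eighth (quarter + eighth) = 12; eighth note = 4; quarter note = 8; sixteenth note = 2; eighth tied to quarter (eighth + quarter) = 12; dotted sixteenth rest = 3; dotted sixteenth note = 3.
Adding: 12 + 4 + 8 + 2 + 12 + 3 + 3 = 44.
Remaining: 48 − 44 = 4 thirty-second notes, which is a eighth note.

eighth note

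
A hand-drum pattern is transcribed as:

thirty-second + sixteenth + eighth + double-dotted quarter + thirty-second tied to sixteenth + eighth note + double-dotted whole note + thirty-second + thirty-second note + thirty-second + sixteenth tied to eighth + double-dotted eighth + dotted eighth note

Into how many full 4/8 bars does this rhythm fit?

One bar of 4/8 = 16 thirty-second notes.
Express everything in thirty-second notes: thirty-second = 1; sixteenth = 2; eighth = 4; double-dotted quarter = 14; thirty-second tied to sixteenth (thirty-second + sixteenth) = 3; eighth note = 4; double-dotted whole note = 56; thirty-second = 1; thirty-second note = 1; thirty-second = 1; sixteenth tied to eighth (sixteenth + eighth) = 6; double-dotted eighth = 7; dotted eighth note = 6.
Total: 1 + 2 + 4 + 14 + 3 + 4 + 56 + 1 + 1 + 1 + 6 + 7 + 6 = 106.
106 ÷ 16 = 6 complete bars with 10 left over.

6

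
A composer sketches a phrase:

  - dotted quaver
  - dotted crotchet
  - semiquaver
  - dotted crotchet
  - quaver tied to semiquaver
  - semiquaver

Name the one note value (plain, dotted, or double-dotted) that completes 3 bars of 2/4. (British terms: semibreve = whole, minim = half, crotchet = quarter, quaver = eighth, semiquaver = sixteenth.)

3 bars of 2/4 = 24 sixteenth notes.
Each duration in sixteenth notes: dotted quaver = 3; dotted crotchet = 6; semiquaver = 1; dotted crotchet = 6; quaver tied to semiquaver (quaver + semiquaver) = 3; semiquaver = 1.
Sum: 3 + 6 + 1 + 6 + 3 + 1 = 20.
Remaining: 24 − 20 = 4 sixteenth notes, which is a quarter note.

quarter note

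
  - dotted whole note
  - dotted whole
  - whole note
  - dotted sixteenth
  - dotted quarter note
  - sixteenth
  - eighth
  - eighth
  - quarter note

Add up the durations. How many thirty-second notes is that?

161

In thirty-second notes: dotted whole note = 48; dotted whole = 48; whole note = 32; dotted sixteenth = 3; dotted quarter note = 12; sixteenth = 2; eighth = 4; eighth = 4; quarter note = 8.
Altogether 48 + 48 + 32 + 3 + 12 + 2 + 4 + 4 + 8 = 161 thirty-second notes.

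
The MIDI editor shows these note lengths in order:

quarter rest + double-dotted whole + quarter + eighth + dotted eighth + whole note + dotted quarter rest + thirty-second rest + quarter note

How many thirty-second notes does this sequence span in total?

135

Convert each value to thirty-second notes: quarter rest = 8; double-dotted whole = 56; quarter = 8; eighth = 4; dotted eighth = 6; whole note = 32; dotted quarter rest = 12; thirty-second rest = 1; quarter note = 8.
Altogether 8 + 56 + 8 + 4 + 6 + 32 + 12 + 1 + 8 = 135 thirty-second notes.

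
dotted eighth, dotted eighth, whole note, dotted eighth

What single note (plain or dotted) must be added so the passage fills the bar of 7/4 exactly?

dotted eighth note

The bar of 7/4 = 28 sixteenth notes.
Convert each value to sixteenth notes: dotted eighth = 3; dotted eighth = 3; whole note = 16; dotted eighth = 3.
Adding: 3 + 3 + 16 + 3 = 25.
Remaining: 28 − 25 = 3 sixteenth notes, which is a dotted eighth note.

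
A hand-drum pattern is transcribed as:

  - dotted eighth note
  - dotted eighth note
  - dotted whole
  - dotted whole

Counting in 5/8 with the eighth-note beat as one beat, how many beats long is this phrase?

27

One eighth-note beat = 2 sixteenth notes.
Convert each value to sixteenth notes: dotted eighth note = 3; dotted eighth note = 3; dotted whole = 24; dotted whole = 24.
Total: 3 + 3 + 24 + 24 = 54.
54 ÷ 2 = 27 beats.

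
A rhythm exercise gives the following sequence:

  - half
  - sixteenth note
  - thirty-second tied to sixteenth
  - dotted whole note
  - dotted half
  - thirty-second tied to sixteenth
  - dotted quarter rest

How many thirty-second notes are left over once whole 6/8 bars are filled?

One bar of 6/8 = 24 thirty-second notes.
Convert each value to thirty-second notes: half = 16; sixteenth note = 2; thirty-second tied to sixteenth (thirty-second + sixteenth) = 3; dotted whole note = 48; dotted half = 24; thirty-second tied to sixteenth (thirty-second + sixteenth) = 3; dotted quarter rest = 12.
Total: 16 + 2 + 3 + 48 + 24 + 3 + 12 = 108.
108 ÷ 24 = 4 complete bars with 12 thirty-second notes remaining.

12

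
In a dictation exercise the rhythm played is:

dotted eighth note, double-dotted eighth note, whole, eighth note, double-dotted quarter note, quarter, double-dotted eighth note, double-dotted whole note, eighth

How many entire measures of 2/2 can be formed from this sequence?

4

One bar of 2/2 = 32 thirty-second notes.
In thirty-second notes: dotted eighth note = 6; double-dotted eighth note = 7; whole = 32; eighth note = 4; double-dotted quarter note = 14; quarter = 8; double-dotted eighth note = 7; double-dotted whole note = 56; eighth = 4.
Adding: 6 + 7 + 32 + 4 + 14 + 8 + 7 + 56 + 4 = 138.
138 ÷ 32 = 4 complete bars with 10 left over.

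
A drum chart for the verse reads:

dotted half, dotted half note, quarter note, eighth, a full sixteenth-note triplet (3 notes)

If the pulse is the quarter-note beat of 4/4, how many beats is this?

8

One quarter-note beat = 2 eighth notes.
Each duration in eighth notes: dotted half = 6; dotted half note = 6; quarter note = 2; eighth = 1; a full sixteenth-note triplet (3 notes) (three triplet sixteenths span one eighth) = 1.
Adding: 6 + 6 + 2 + 1 + 1 = 16.
16 ÷ 2 = 8 beats.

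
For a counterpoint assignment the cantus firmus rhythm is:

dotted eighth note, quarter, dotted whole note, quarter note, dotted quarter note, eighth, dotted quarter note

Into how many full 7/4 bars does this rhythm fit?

One bar of 7/4 = 28 sixteenth notes.
Working in sixteenth notes: dotted eighth note = 3; quarter = 4; dotted whole note = 24; quarter note = 4; dotted quarter note = 6; eighth = 2; dotted quarter note = 6.
Total: 3 + 4 + 24 + 4 + 6 + 2 + 6 = 49.
49 ÷ 28 = 1 complete bar with 21 left over.

1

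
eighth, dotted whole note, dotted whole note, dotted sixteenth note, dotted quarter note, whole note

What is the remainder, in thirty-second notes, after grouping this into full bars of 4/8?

3

One bar of 4/8 = 16 thirty-second notes.
Working in thirty-second notes: eighth = 4; dotted whole note = 48; dotted whole note = 48; dotted sixteenth note = 3; dotted quarter note = 12; whole note = 32.
Adding: 4 + 48 + 48 + 3 + 12 + 32 = 147.
147 ÷ 16 = 9 complete bars with 3 thirty-second notes remaining.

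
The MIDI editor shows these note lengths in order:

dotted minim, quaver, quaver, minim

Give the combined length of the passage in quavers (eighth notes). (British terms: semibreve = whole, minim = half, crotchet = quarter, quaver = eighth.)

12

Express everything in eighth notes: dotted minim = 6; quaver = 1; quaver = 1; minim = 4.
Adding: 6 + 1 + 1 + 4 = 12 eighth notes.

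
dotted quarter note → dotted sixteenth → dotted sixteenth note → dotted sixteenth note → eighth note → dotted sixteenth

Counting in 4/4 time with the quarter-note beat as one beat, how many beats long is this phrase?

One quarter-note beat = 8 thirty-second notes.
Convert each value to thirty-second notes: dotted quarter note = 12; dotted sixteenth = 3; dotted sixteenth note = 3; dotted sixteenth note = 3; eighth note = 4; dotted sixteenth = 3.
Adding: 12 + 3 + 3 + 3 + 4 + 3 = 28.
28 ÷ 8 = 3.5 beats.

3.5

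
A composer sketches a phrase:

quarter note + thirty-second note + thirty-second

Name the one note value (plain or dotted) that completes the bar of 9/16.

The bar of 9/16 = 18 thirty-second notes.
In thirty-second notes: quarter note = 8; thirty-second note = 1; thirty-second = 1.
Adding: 8 + 1 + 1 = 10.
Remaining: 18 − 10 = 8 thirty-second notes, which is a quarter note.

quarter note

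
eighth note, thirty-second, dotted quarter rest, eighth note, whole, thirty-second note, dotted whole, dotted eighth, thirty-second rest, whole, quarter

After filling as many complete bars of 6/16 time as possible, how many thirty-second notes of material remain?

One bar of 6/16 = 12 thirty-second notes.
Each duration in thirty-second notes: eighth note = 4; thirty-second = 1; dotted quarter rest = 12; eighth note = 4; whole = 32; thirty-second note = 1; dotted whole = 48; dotted eighth = 6; thirty-second rest = 1; whole = 32; quarter = 8.
Sum: 4 + 1 + 12 + 4 + 32 + 1 + 48 + 6 + 1 + 32 + 8 = 149.
149 ÷ 12 = 12 complete bars with 5 thirty-second notes remaining.

5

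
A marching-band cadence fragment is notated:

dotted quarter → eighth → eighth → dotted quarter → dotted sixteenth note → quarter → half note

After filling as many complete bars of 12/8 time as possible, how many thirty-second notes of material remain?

One bar of 12/8 = 48 thirty-second notes.
Each duration in thirty-second notes: dotted quarter = 12; eighth = 4; eighth = 4; dotted quarter = 12; dotted sixteenth note = 3; quarter = 8; half note = 16.
Altogether 12 + 4 + 4 + 12 + 3 + 8 + 16 = 59.
59 ÷ 48 = 1 complete bar with 11 thirty-second notes remaining.

11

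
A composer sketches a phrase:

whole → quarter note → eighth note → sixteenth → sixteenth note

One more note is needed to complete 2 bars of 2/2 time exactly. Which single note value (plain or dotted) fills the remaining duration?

2 bars of 2/2 = 32 sixteenth notes.
In sixteenth notes: whole = 16; quarter note = 4; eighth note = 2; sixteenth = 1; sixteenth note = 1.
Adding: 16 + 4 + 2 + 1 + 1 = 24.
Remaining: 32 − 24 = 8 sixteenth notes, which is a half note.

half note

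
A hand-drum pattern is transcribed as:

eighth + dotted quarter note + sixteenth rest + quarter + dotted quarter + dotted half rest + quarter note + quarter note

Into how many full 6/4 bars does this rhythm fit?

1

One bar of 6/4 = 24 sixteenth notes.
Convert each value to sixteenth notes: eighth = 2; dotted quarter note = 6; sixteenth rest = 1; quarter = 4; dotted quarter = 6; dotted half rest = 12; quarter note = 4; quarter note = 4.
Adding: 2 + 6 + 1 + 4 + 6 + 12 + 4 + 4 = 39.
39 ÷ 24 = 1 complete bar with 15 left over.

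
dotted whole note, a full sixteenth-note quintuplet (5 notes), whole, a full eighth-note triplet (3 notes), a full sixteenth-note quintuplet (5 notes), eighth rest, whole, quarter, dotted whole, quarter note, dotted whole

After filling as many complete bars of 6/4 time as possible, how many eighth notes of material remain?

3

One bar of 6/4 = 12 eighth notes.
Express everything in eighth notes: dotted whole note = 12; a full sixteenth-note quintuplet (5 notes) (five quintuplet sixteenths span one quarter) = 2; whole = 8; a full eighth-note triplet (3 notes) (three triplet eighths span one quarter) = 2; a full sixteenth-note quintuplet (5 notes) (five quintuplet sixteenths span one quarter) = 2; eighth rest = 1; whole = 8; quarter = 2; dotted whole = 12; quarter note = 2; dotted whole = 12.
Altogether 12 + 2 + 8 + 2 + 2 + 1 + 8 + 2 + 12 + 2 + 12 = 63.
63 ÷ 12 = 5 complete bars with 3 eighth notes remaining.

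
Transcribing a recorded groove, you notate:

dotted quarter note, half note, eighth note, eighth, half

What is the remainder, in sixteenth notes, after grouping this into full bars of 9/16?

One bar of 9/16 = 9 sixteenth notes.
In sixteenth notes: dotted quarter note = 6; half note = 8; eighth note = 2; eighth = 2; half = 8.
Total: 6 + 8 + 2 + 2 + 8 = 26.
26 ÷ 9 = 2 complete bars with 8 sixteenth notes remaining.

8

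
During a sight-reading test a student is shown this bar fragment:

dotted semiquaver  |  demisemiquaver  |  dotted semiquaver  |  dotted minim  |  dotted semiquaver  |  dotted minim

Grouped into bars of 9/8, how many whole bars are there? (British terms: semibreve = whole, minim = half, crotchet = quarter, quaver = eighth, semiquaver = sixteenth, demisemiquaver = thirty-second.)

One bar of 9/8 = 36 thirty-second notes.
Express everything in thirty-second notes: dotted semiquaver = 3; demisemiquaver = 1; dotted semiquaver = 3; dotted minim = 24; dotted semiquaver = 3; dotted minim = 24.
Adding: 3 + 1 + 3 + 24 + 3 + 24 = 58.
58 ÷ 36 = 1 complete bar with 22 left over.

1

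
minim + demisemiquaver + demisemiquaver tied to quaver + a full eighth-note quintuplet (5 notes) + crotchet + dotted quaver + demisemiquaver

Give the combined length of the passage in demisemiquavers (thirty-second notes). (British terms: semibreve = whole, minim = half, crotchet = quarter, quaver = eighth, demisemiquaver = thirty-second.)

53

Working in thirty-second notes: minim = 16; demisemiquaver = 1; demisemiquaver tied to quaver (demisemiquaver + quaver) = 5; a full eighth-note quintuplet (5 notes) (five quintuplet eighths span one half) = 16; crotchet = 8; dotted quaver = 6; demisemiquaver = 1.
Adding: 16 + 1 + 5 + 16 + 8 + 6 + 1 = 53 thirty-second notes.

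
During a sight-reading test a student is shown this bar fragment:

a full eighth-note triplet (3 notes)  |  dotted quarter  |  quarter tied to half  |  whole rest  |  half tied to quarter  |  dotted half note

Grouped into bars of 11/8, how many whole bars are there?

One bar of 11/8 = 11 eighth notes.
Working in eighth notes: a full eighth-note triplet (3 notes) (three triplet eighths span one quarter) = 2; dotted quarter = 3; quarter tied to half (quarter + half) = 6; whole rest = 8; half tied to quarter (half + quarter) = 6; dotted half note = 6.
Total: 2 + 3 + 6 + 8 + 6 + 6 = 31.
31 ÷ 11 = 2 complete bars with 9 left over.

2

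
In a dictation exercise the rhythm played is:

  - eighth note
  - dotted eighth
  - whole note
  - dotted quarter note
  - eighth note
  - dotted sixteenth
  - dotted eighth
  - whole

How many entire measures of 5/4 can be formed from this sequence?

2

One bar of 5/4 = 40 thirty-second notes.
Each duration in thirty-second notes: eighth note = 4; dotted eighth = 6; whole note = 32; dotted quarter note = 12; eighth note = 4; dotted sixteenth = 3; dotted eighth = 6; whole = 32.
Adding: 4 + 6 + 32 + 12 + 4 + 3 + 6 + 32 = 99.
99 ÷ 40 = 2 complete bars with 19 left over.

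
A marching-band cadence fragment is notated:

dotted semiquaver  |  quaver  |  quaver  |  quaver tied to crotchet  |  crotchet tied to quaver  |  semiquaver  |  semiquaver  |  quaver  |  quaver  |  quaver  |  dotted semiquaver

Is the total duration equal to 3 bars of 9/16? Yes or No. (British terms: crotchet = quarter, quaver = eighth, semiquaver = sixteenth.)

Yes

One bar of 9/16 = 18 thirty-second notes, so 3 bars = 54.
Express everything in thirty-second notes: dotted semiquaver = 3; quaver = 4; quaver = 4; quaver tied to crotchet (quaver + crotchet) = 12; crotchet tied to quaver (crotchet + quaver) = 12; semiquaver = 2; semiquaver = 2; quaver = 4; quaver = 4; quaver = 4; dotted semiquaver = 3.
Altogether 3 + 4 + 4 + 12 + 12 + 2 + 2 + 4 + 4 + 4 + 3 = 54.
54 equals 54, so the answer is Yes.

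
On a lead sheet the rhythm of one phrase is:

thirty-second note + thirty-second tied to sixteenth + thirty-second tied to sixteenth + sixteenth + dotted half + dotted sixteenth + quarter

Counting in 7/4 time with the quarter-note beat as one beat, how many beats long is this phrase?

One quarter-note beat = 8 thirty-second notes.
Each duration in thirty-second notes: thirty-second note = 1; thirty-second tied to sixteenth (thirty-second + sixteenth) = 3; thirty-second tied to sixteenth (thirty-second + sixteenth) = 3; sixteenth = 2; dotted half = 24; dotted sixteenth = 3; quarter = 8.
Total: 1 + 3 + 3 + 2 + 24 + 3 + 8 = 44.
44 ÷ 8 = 5.5 beats.

5.5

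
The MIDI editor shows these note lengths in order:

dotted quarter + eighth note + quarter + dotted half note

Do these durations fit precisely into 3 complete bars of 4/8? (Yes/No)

Yes

One bar of 4/8 = 4 eighth notes, so 3 bars = 12.
Working in eighth notes: dotted quarter = 3; eighth note = 1; quarter = 2; dotted half note = 6.
Adding: 3 + 1 + 2 + 6 = 12.
12 equals 12, so the answer is Yes.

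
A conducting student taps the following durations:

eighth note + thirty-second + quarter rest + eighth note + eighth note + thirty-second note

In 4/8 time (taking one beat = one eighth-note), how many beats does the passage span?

5.5

One eighth-note beat = 4 thirty-second notes.
Working in thirty-second notes: eighth note = 4; thirty-second = 1; quarter rest = 8; eighth note = 4; eighth note = 4; thirty-second note = 1.
Total: 4 + 1 + 8 + 4 + 4 + 1 = 22.
22 ÷ 4 = 5.5 beats.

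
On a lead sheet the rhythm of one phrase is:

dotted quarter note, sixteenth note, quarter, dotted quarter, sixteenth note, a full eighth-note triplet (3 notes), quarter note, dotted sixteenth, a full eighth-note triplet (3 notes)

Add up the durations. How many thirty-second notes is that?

63

In thirty-second notes: dotted quarter note = 12; sixteenth note = 2; quarter = 8; dotted quarter = 12; sixteenth note = 2; a full eighth-note triplet (3 notes) (three triplet eighths span one quarter) = 8; quarter note = 8; dotted sixteenth = 3; a full eighth-note triplet (3 notes) (three triplet eighths span one quarter) = 8.
Altogether 12 + 2 + 8 + 12 + 2 + 8 + 8 + 3 + 8 = 63 thirty-second notes.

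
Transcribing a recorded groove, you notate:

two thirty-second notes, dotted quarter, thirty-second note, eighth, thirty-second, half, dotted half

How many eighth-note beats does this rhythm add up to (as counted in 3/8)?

One eighth-note beat = 4 thirty-second notes.
In thirty-second notes: thirty-second note = 1; thirty-second note = 1; dotted quarter = 12; thirty-second note = 1; eighth = 4; thirty-second = 1; half = 16; dotted half = 24.
Total: 1 + 1 + 12 + 1 + 4 + 1 + 16 + 24 = 60.
60 ÷ 4 = 15 beats.

15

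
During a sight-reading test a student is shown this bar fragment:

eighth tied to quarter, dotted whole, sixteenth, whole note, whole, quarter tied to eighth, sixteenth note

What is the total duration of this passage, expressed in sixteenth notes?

Each duration in sixteenth notes: eighth tied to quarter (eighth + quarter) = 6; dotted whole = 24; sixteenth = 1; whole note = 16; whole = 16; quarter tied to eighth (quarter + eighth) = 6; sixteenth note = 1.
Sum: 6 + 24 + 1 + 16 + 16 + 6 + 1 = 70 sixteenth notes.

70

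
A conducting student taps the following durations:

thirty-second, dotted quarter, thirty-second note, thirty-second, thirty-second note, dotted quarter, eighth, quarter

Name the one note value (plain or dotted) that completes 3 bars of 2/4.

quarter note

3 bars of 2/4 = 48 thirty-second notes.
Each duration in thirty-second notes: thirty-second = 1; dotted quarter = 12; thirty-second note = 1; thirty-second = 1; thirty-second note = 1; dotted quarter = 12; eighth = 4; quarter = 8.
Sum: 1 + 12 + 1 + 1 + 1 + 12 + 4 + 8 = 40.
Remaining: 48 − 40 = 8 thirty-second notes, which is a quarter note.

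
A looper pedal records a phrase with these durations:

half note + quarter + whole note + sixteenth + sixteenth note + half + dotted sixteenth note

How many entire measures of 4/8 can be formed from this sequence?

4

One bar of 4/8 = 16 thirty-second notes.
In thirty-second notes: half note = 16; quarter = 8; whole note = 32; sixteenth = 2; sixteenth note = 2; half = 16; dotted sixteenth note = 3.
Altogether 16 + 8 + 32 + 2 + 2 + 16 + 3 = 79.
79 ÷ 16 = 4 complete bars with 15 left over.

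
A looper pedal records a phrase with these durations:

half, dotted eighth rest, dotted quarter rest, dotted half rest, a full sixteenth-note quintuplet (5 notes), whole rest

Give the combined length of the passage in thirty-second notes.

In thirty-second notes: half = 16; dotted eighth rest = 6; dotted quarter rest = 12; dotted half rest = 24; a full sixteenth-note quintuplet (5 notes) (five quintuplet sixteenths span one quarter) = 8; whole rest = 32.
Total: 16 + 6 + 12 + 24 + 8 + 32 = 98 thirty-second notes.

98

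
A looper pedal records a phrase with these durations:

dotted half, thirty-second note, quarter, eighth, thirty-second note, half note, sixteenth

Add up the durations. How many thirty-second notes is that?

56

Convert each value to thirty-second notes: dotted half = 24; thirty-second note = 1; quarter = 8; eighth = 4; thirty-second note = 1; half note = 16; sixteenth = 2.
Adding: 24 + 1 + 8 + 4 + 1 + 16 + 2 = 56 thirty-second notes.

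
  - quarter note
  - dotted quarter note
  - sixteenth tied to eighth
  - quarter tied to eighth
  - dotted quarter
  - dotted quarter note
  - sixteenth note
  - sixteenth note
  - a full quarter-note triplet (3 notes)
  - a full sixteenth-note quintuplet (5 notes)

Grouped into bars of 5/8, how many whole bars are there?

One bar of 5/8 = 10 sixteenth notes.
Convert each value to sixteenth notes: quarter note = 4; dotted quarter note = 6; sixteenth tied to eighth (sixteenth + eighth) = 3; quarter tied to eighth (quarter + eighth) = 6; dotted quarter = 6; dotted quarter note = 6; sixteenth note = 1; sixteenth note = 1; a full quarter-note triplet (3 notes) (three triplet quarters span one half) = 8; a full sixteenth-note quintuplet (5 notes) (five quintuplet sixteenths span one quarter) = 4.
Altogether 4 + 6 + 3 + 6 + 6 + 6 + 1 + 1 + 8 + 4 = 45.
45 ÷ 10 = 4 complete bars with 5 left over.

4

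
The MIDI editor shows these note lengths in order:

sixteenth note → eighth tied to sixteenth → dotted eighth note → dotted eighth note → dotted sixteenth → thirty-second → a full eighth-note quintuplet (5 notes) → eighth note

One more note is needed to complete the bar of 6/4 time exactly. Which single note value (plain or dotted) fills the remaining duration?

The bar of 6/4 = 48 thirty-second notes.
In thirty-second notes: sixteenth note = 2; eighth tied to sixteenth (eighth + sixteenth) = 6; dotted eighth note = 6; dotted eighth note = 6; dotted sixteenth = 3; thirty-second = 1; a full eighth-note quintuplet (5 notes) (five quintuplet eighths span one half) = 16; eighth note = 4.
Altogether 2 + 6 + 6 + 6 + 3 + 1 + 16 + 4 = 44.
Remaining: 48 − 44 = 4 thirty-second notes, which is a eighth note.

eighth note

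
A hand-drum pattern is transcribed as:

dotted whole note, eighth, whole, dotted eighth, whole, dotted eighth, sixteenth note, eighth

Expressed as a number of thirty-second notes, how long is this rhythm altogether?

134

Convert each value to thirty-second notes: dotted whole note = 48; eighth = 4; whole = 32; dotted eighth = 6; whole = 32; dotted eighth = 6; sixteenth note = 2; eighth = 4.
Sum: 48 + 4 + 32 + 6 + 32 + 6 + 2 + 4 = 134 thirty-second notes.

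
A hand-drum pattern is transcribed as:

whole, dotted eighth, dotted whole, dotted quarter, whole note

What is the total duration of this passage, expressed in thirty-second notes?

Working in thirty-second notes: whole = 32; dotted eighth = 6; dotted whole = 48; dotted quarter = 12; whole note = 32.
Sum: 32 + 6 + 48 + 12 + 32 = 130 thirty-second notes.

130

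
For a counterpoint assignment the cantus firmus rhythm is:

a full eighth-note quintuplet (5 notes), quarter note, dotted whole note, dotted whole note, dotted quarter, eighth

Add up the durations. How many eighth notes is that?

Each duration in eighth notes: a full eighth-note quintuplet (5 notes) (five quintuplet eighths span one half) = 4; quarter note = 2; dotted whole note = 12; dotted whole note = 12; dotted quarter = 3; eighth = 1.
Altogether 4 + 2 + 12 + 12 + 3 + 1 = 34 eighth notes.

34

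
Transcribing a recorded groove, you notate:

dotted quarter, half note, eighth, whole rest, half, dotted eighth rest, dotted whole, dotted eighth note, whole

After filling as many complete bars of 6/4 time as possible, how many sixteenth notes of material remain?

14

One bar of 6/4 = 24 sixteenth notes.
Working in sixteenth notes: dotted quarter = 6; half note = 8; eighth = 2; whole rest = 16; half = 8; dotted eighth rest = 3; dotted whole = 24; dotted eighth note = 3; whole = 16.
Sum: 6 + 8 + 2 + 16 + 8 + 3 + 24 + 3 + 16 = 86.
86 ÷ 24 = 3 complete bars with 14 sixteenth notes remaining.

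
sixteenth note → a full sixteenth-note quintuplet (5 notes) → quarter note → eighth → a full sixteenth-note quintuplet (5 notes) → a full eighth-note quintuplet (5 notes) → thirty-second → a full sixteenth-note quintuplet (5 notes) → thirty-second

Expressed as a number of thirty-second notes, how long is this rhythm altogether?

56

Working in thirty-second notes: sixteenth note = 2; a full sixteenth-note quintuplet (5 notes) (five quintuplet sixteenths span one quarter) = 8; quarter note = 8; eighth = 4; a full sixteenth-note quintuplet (5 notes) (five quintuplet sixteenths span one quarter) = 8; a full eighth-note quintuplet (5 notes) (five quintuplet eighths span one half) = 16; thirty-second = 1; a full sixteenth-note quintuplet (5 notes) (five quintuplet sixteenths span one quarter) = 8; thirty-second = 1.
Adding: 2 + 8 + 8 + 4 + 8 + 16 + 1 + 8 + 1 = 56 thirty-second notes.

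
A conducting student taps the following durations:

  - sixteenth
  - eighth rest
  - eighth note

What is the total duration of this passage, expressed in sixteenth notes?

Each duration in sixteenth notes: sixteenth = 1; eighth rest = 2; eighth note = 2.
Adding: 1 + 2 + 2 = 5 sixteenth notes.

5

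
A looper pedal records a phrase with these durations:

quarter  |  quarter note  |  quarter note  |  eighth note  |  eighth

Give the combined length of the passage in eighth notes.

8

Working in eighth notes: quarter = 2; quarter note = 2; quarter note = 2; eighth note = 1; eighth = 1.
Total: 2 + 2 + 2 + 1 + 1 = 8 eighth notes.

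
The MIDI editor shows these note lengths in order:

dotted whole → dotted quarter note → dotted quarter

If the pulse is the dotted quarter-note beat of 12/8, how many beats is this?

6

One dotted quarter-note beat = 3 eighth notes.
In eighth notes: dotted whole = 12; dotted quarter note = 3; dotted quarter = 3.
Total: 12 + 3 + 3 = 18.
18 ÷ 3 = 6 beats.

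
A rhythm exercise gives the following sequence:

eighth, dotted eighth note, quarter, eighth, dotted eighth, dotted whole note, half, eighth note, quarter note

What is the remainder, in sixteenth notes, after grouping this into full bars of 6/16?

One bar of 6/16 = 6 sixteenth notes.
Convert each value to sixteenth notes: eighth = 2; dotted eighth note = 3; quarter = 4; eighth = 2; dotted eighth = 3; dotted whole note = 24; half = 8; eighth note = 2; quarter note = 4.
Total: 2 + 3 + 4 + 2 + 3 + 24 + 8 + 2 + 4 = 52.
52 ÷ 6 = 8 complete bars with 4 sixteenth notes remaining.

4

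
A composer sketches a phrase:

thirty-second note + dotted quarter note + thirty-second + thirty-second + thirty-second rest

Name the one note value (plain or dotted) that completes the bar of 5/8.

eighth note

The bar of 5/8 = 20 thirty-second notes.
Express everything in thirty-second notes: thirty-second note = 1; dotted quarter note = 12; thirty-second = 1; thirty-second = 1; thirty-second rest = 1.
Sum: 1 + 12 + 1 + 1 + 1 = 16.
Remaining: 20 − 16 = 4 thirty-second notes, which is a eighth note.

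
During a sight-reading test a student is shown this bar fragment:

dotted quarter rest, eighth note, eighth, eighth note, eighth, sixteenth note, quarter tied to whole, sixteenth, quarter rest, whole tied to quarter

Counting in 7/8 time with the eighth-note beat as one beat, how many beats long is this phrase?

30

One eighth-note beat = 2 sixteenth notes.
In sixteenth notes: dotted quarter rest = 6; eighth note = 2; eighth = 2; eighth note = 2; eighth = 2; sixteenth note = 1; quarter tied to whole (quarter + whole) = 20; sixteenth = 1; quarter rest = 4; whole tied to quarter (whole + quarter) = 20.
Sum: 6 + 2 + 2 + 2 + 2 + 1 + 20 + 1 + 4 + 20 = 60.
60 ÷ 2 = 30 beats.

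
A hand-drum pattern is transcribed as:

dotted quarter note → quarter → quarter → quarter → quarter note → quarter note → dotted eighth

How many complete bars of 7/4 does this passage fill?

One bar of 7/4 = 28 sixteenth notes.
Working in sixteenth notes: dotted quarter note = 6; quarter = 4; quarter = 4; quarter = 4; quarter note = 4; quarter note = 4; dotted eighth = 3.
Adding: 6 + 4 + 4 + 4 + 4 + 4 + 3 = 29.
29 ÷ 28 = 1 complete bar with 1 left over.

1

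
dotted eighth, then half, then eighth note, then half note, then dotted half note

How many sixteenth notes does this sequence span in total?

33

Each duration in sixteenth notes: dotted eighth = 3; half = 8; eighth note = 2; half note = 8; dotted half note = 12.
Altogether 3 + 8 + 2 + 8 + 12 = 33 sixteenth notes.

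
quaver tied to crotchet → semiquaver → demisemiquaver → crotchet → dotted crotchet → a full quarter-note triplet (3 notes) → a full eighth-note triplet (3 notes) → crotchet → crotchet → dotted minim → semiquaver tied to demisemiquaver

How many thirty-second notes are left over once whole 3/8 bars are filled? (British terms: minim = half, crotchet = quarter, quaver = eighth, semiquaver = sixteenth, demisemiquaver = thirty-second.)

6

One bar of 3/8 = 12 thirty-second notes.
In thirty-second notes: quaver tied to crotchet (quaver + crotchet) = 12; semiquaver = 2; demisemiquaver = 1; crotchet = 8; dotted crotchet = 12; a full quarter-note triplet (3 notes) (three triplet quarters span one half) = 16; a full eighth-note triplet (3 notes) (three triplet eighths span one quarter) = 8; crotchet = 8; crotchet = 8; dotted minim = 24; semiquaver tied to demisemiquaver (semiquaver + demisemiquaver) = 3.
Altogether 12 + 2 + 1 + 8 + 12 + 16 + 8 + 8 + 8 + 24 + 3 = 102.
102 ÷ 12 = 8 complete bars with 6 thirty-second notes remaining.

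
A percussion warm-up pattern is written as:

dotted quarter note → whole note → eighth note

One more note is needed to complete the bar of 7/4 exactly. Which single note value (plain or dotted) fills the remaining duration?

quarter note

The bar of 7/4 = 14 eighth notes.
In eighth notes: dotted quarter note = 3; whole note = 8; eighth note = 1.
Sum: 3 + 8 + 1 = 12.
Remaining: 14 − 12 = 2 eighth notes, which is a quarter note.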